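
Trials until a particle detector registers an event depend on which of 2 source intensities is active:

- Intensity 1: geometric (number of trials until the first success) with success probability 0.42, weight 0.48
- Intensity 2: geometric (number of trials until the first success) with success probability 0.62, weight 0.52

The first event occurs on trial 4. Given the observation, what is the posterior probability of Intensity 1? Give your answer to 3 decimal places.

0.690

P(component k | x) = π_k·f_k(x) / marginal(x), where marginal(x) = Σ_j π_j·f_j(x).
Component likelihoods at x = 4:
  f_1 = 0.42·(1−0.42)^3 = 0.42·0.195112 = 0.081947
  f_2 = 0.62·(1−0.62)^3 = 0.62·0.054872 = 0.0340206
Unnormalised posteriors:
  π_1·f_1 = 0.48 × 0.081947 = 0.0393346
  π_2·f_2 = 0.52 × 0.0340206 = 0.0176907
Marginal: 0.0393346 + 0.0176907 = 0.0570253
Responsibility of Intensity 1: 0.0393346 / 0.0570253 ≈ 0.690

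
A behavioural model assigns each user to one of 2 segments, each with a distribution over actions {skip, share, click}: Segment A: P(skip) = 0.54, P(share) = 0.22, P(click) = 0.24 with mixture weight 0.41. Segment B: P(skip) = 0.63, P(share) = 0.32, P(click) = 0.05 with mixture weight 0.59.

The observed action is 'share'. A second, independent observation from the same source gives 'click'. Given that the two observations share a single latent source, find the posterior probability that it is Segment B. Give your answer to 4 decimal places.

0.3037

By Bayes' theorem, P(k | x) = P(Z=k) f_k(x) / Σ_j P(Z=j) f_j(x).
Since both observations come from the same component, the likelihood for component k is f_k(x₁)·f_k(x₂).
  L_A = [0.22] × [0.24] = 0.0528
  L_B = [0.32] × [0.05] = 0.016
Prior × likelihood for each component:
  P(Z=A)·L_A = 0.41 × 0.0528 = 0.021648
  P(Z=B)·L_B = 0.59 × 0.016 = 0.00944
Normaliser: 0.021648 + 0.00944 = 0.031088
P(Segment B | x₁, x₂) = 0.00944 / 0.031088 ≈ 0.3037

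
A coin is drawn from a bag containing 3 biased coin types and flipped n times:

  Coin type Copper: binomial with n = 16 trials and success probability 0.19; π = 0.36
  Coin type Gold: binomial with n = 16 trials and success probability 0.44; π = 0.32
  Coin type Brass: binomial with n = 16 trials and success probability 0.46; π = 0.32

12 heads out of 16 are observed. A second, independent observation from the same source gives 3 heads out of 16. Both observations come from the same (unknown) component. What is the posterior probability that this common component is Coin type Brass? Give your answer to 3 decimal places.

0.512

Posterior ∝ prior × likelihood, so P(k | x) ∝ P(Z=k) f_k(x); normalise over all components.
Since both observations come from the same component, the likelihood for component k is f_k(x₁)·f_k(x₂).
  p_Copper = [C(16,12)·0.19^12·0.81^4 = 1820·2.21331e-09·0.430467 = 1.73402e-06] × [0.248173] = 4.30337e-07
  p_Gold = [C(16,12)·0.44^12·0.56^4 = 1820·5.26541e-05·0.098345 = 0.00942444] × [0.0254092] = 0.000239467
  p_Brass = [C(16,12)·0.46^12·0.54^4 = 1820·8.97623e-05·0.0850306 = 0.0138912] × [0.0180959] = 0.000251374
Weight by the priors:
  P(Z=Copper)·p_Copper = 0.36 × 4.30337e-07 = 1.54921e-07
  P(Z=Gold)·p_Gold = 0.32 × 0.000239467 = 7.66295e-05
  P(Z=Brass)·p_Brass = 0.32 × 0.000251374 = 8.04398e-05
Normaliser: 1.54921e-07 + 7.66295e-05 + 8.04398e-05 = 0.000157224
P(Coin type Brass | x) = 8.04398e-05 / 0.000157224 ≈ 0.512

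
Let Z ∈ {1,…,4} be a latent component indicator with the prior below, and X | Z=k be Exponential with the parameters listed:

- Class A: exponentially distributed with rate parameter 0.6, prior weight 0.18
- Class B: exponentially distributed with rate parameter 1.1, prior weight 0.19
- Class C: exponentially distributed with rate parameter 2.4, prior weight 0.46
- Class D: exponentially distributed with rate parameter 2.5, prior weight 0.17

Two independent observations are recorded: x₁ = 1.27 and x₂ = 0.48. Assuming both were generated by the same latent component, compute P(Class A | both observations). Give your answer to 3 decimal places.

P(component k | x) = P(Z=k)·f_k(x) / marginal(x), where marginal(x) = Σ_j P(Z=j)·f_j(x).
Since both observations come from the same component, the likelihood for component k is f_k(x₁)·f_k(x₂).
  p_A = [0.6·e^(−0.6·1.27) = 0.6·e^(−0.7620) = 0.280039] × [0.449857] = 0.125978
  p_B = [1.1·e^(−1.1·1.27) = 1.1·e^(−1.3970) = 0.272072] × [0.648762] = 0.17651
  p_C = [2.4·e^(−2.4·1.27) = 2.4·e^(−3.0480) = 0.113889] × [0.75841] = 0.0863745
  p_D = [2.5·e^(−2.5·1.27) = 2.5·e^(−3.1750) = 0.104485] × [0.752986] = 0.0786759
Unnormalised posteriors:
  P(Z=A)·p_A = 0.18 × 0.125978 = 0.022676
  P(Z=B)·p_B = 0.19 × 0.17651 = 0.0335368
  P(Z=C)·p_C = 0.46 × 0.0863745 = 0.0397323
  P(Z=D)·p_D = 0.17 × 0.0786759 = 0.0133749
Denominator: 0.022676 + 0.0335368 + 0.0397323 + 0.0133749 = 0.10932
P(Class A | data) ≈ 0.207

0.207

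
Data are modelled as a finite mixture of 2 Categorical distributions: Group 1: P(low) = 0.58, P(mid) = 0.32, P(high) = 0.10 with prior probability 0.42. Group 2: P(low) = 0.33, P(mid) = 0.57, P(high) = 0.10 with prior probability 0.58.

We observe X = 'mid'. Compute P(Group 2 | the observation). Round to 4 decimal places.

By Bayes' theorem, P(k | x) = w_k f_k(x) / Σ_j w_j f_j(x).
Categorical probabilities:
  f_1 = 0.32
  f_2 = 0.57
Weight by the priors:
  w_1·f_1 = 0.42 × 0.32 = 0.1344
  w_2·f_2 = 0.58 × 0.57 = 0.3306
Denominator: 0.1344 + 0.3306 = 0.465
P(Group 2 | data) ≈ 0.7110

0.7110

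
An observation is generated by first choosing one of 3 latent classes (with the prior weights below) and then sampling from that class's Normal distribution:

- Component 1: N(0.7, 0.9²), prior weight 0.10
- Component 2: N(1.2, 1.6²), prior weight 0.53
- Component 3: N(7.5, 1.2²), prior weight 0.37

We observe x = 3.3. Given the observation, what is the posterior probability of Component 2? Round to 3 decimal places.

0.983

Posterior ∝ prior × likelihood, so P(k | x) ∝ π_k f_k(x); normalise over all components.
Normal densities:
  p_1 = 0.00683009
  p_2 = 0.105371
  p_3 = 0.000727236
Prior × likelihood for each component:
  π_1·p_1 = 0.10 × 0.00683009 = 0.000683009
  π_2·p_2 = 0.53 × 0.105371 = 0.0558465
  π_3·p_3 = 0.37 × 0.000727236 = 0.000269077
Marginal: 0.000683009 + 0.0558465 + 0.000269077 = 0.0567986
So the posterior for Component 2 is 0.0558465 / 0.0567986 ≈ 0.983.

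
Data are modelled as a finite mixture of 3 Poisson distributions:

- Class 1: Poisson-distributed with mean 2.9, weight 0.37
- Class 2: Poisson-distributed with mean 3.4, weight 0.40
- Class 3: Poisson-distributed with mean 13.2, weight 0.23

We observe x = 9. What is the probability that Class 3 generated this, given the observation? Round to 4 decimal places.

0.8240

P(component k | x) = w_k·f_k(x) / marginal(x), where marginal(x) = Σ_j w_j·f_j(x).
Component likelihoods at x = 9:
  L_1 = 0.00219971
  L_2 = 0.00558401
  L_3 = 0.0620462
Weight by the priors:
  w_1·L_1 = 0.37 × 0.00219971 = 0.000813892
  w_2·L_2 = 0.40 × 0.00558401 = 0.0022336
  w_3·L_3 = 0.23 × 0.0620462 = 0.0142706
Normaliser: 0.000813892 + 0.0022336 + 0.0142706 = 0.0173181
So the posterior for Class 3 is 0.0142706 / 0.0173181 ≈ 0.8240.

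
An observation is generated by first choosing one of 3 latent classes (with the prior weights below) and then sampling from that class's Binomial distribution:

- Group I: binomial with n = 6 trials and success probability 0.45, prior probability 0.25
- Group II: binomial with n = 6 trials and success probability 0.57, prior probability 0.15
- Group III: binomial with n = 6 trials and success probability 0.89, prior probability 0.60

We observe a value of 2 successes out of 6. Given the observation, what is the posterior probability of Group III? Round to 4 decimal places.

Posterior ∝ prior × likelihood, so P(k | x) ∝ π_k f_k(x); normalise over all components.
Binomial probabilities:
  p_I = 0.27795
  p_II = 0.166615
  p_III = 0.00173957
Unnormalised posteriors:
  π_I·p_I = 0.25 × 0.27795 = 0.0694876
  π_II·p_II = 0.15 × 0.166615 = 0.0249923
  π_III·p_III = 0.60 × 0.00173957 = 0.00104374
Marginal: 0.0694876 + 0.0249923 + 0.00104374 = 0.0955236
P(Group III | the observation) = 0.00104374 / 0.0955236 ≈ 0.0109

0.0109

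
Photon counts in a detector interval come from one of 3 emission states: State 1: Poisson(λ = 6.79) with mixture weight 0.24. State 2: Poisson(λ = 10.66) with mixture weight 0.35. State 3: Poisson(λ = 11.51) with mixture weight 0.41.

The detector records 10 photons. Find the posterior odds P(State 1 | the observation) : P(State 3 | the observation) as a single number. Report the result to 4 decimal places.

The posterior odds equal the prior odds times the likelihood ratio: (w_i/w_j)·(f_i(x)/f_j(x)).
Poisson probabilities:
  p_1 = 0.0645766
  p_2 = 0.122526
  p_3 = 0.112787
Posterior odds = (w_1·p_1) / (w_3·p_3) = (0.24·0.0645766) / (0.41·0.112787) = 0.0154984 / 0.0462428 ≈ 0.3352

0.3352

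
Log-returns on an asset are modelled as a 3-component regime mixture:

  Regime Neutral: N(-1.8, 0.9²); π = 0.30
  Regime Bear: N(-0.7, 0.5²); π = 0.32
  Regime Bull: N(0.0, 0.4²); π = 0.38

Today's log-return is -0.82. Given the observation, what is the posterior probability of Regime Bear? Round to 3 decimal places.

Apply Bayes' rule: the posterior for each component is proportional to its prior times its likelihood at x.
Component likelihoods at x = -0.82:
  L_Neutral = 0.245019
  L_Bear = 0.775233
  L_Bull = 0.12198
Prior × likelihood for each component:
  π_Neutral·L_Neutral = 0.30 × 0.245019 = 0.0735058
  π_Bear·L_Bear = 0.32 × 0.775233 = 0.248075
  π_Bull·L_Bull = 0.38 × 0.12198 = 0.0463524
Sum: 0.0735058 + 0.248075 + 0.0463524 = 0.367933
Responsibility of Regime Bear: 0.248075 / 0.367933 ≈ 0.674

0.674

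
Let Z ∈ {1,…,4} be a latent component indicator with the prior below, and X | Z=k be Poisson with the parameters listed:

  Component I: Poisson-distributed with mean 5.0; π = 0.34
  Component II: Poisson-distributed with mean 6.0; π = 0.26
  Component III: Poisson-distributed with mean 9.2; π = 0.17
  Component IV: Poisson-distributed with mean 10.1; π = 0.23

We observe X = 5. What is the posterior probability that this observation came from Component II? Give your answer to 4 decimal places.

0.3506

Apply Bayes' rule: the posterior for each component is proportional to its prior times its likelihood at x.
Poisson probabilities:
  p_I = 0.175467
  p_II = 0.160623
  p_III = 0.0554943
  p_IV = 0.0359792
Prior × likelihood for each component:
  π_I·p_I = 0.34 × 0.175467 = 0.0596589
  π_II·p_II = 0.26 × 0.160623 = 0.041762
  π_III·p_III = 0.17 × 0.0554943 = 0.00943404
  π_IV·p_IV = 0.23 × 0.0359792 = 0.00827521
Marginal: 0.0596589 + 0.041762 + 0.00943404 + 0.00827521 = 0.11913
Responsibility of Component II: 0.041762 / 0.11913 ≈ 0.3506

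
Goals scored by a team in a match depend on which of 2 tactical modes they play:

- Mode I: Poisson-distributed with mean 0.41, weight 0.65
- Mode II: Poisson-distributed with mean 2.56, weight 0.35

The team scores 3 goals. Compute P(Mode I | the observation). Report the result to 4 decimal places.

By Bayes' theorem, P(k | x) = π_k f_k(x) / Σ_j π_j f_j(x).
Component likelihoods at x = 3 goals:
  p_I = e^(−0.41)·0.41^3/3! = 0.00762324
  p_II = e^(−2.56)·2.56^3/3! = 0.21616
Weight by the priors:
  π_I·p_I = 0.65 × 0.00762324 = 0.00495511
  π_II·p_II = 0.35 × 0.21616 = 0.0756559
Evidence: 0.00495511 + 0.0756559 = 0.080611
So the posterior for Mode I is 0.00495511 / 0.080611 ≈ 0.0615.

0.0615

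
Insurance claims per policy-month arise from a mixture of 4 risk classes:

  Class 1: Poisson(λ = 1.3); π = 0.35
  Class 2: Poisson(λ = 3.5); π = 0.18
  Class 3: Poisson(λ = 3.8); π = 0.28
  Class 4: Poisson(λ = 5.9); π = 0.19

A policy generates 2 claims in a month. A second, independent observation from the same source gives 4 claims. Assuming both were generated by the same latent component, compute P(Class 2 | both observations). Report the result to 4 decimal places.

P(component k | x) = π_k·f_k(x) / marginal(x), where marginal(x) = Σ_j π_j·f_j(x).
Since both observations come from the same component, the likelihood for component k is f_k(x₁)·f_k(x₂).
  L_1 = [0.230289] × [0.0324324] = 0.00746884
  L_2 = [0.184959] × [0.188812] = 0.0349225
  L_3 = [0.161517] × [0.194359] = 0.0313922
  L_4 = [0.04768] × [0.138312] = 0.00659471
Multiply by the mixture weights:
  π_1·L_1 = 0.35 × 0.00746884 = 0.00261409
  π_2·L_2 = 0.18 × 0.0349225 = 0.00628605
  π_3·L_3 = 0.28 × 0.0313922 = 0.00878983
  π_4·L_4 = 0.19 × 0.00659471 = 0.001253
Sum: 0.00261409 + 0.00628605 + 0.00878983 + 0.001253 = 0.018943
Responsibility of Class 2: 0.00628605 / 0.018943 ≈ 0.3318

0.3318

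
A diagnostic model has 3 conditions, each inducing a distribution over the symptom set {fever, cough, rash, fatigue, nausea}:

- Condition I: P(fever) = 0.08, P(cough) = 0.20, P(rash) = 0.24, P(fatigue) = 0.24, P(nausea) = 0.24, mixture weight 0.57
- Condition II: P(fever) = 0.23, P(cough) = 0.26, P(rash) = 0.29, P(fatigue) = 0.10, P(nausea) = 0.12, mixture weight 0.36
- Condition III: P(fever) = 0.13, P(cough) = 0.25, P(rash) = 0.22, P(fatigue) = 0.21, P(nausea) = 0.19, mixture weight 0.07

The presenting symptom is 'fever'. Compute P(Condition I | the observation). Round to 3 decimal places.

Posterior ∝ prior × likelihood, so P(k | x) ∝ w_k f_k(x); normalise over all components.
Component likelihoods at x = 'fever':
  p_I = 0.08
  p_II = 0.23
  p_III = 0.13
Unnormalised posteriors:
  w_I·p_I = 0.57 × 0.08 = 0.0456
  w_II·p_II = 0.36 × 0.23 = 0.0828
  w_III·p_III = 0.07 × 0.13 = 0.0091
Denominator: 0.0456 + 0.0828 + 0.0091 = 0.1375
P(Condition I | data) = 0.0456 / 0.1375 ≈ 0.332

0.332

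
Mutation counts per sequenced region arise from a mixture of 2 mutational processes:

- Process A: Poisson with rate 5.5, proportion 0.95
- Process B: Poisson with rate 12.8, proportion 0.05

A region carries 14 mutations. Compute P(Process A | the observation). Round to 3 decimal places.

0.171

The responsibility of component k is π_k f_k(x) divided by Σ_j π_j f_j(x).
Evaluate each component's likelihood at the observed value:
  L_A = 0.00108655
  L_B = 0.10036
Multiply by the mixture weights:
  π_A·L_A = 0.95 × 0.00108655 = 0.00103222
  π_B·L_B = 0.05 × 0.10036 = 0.00501801
Denominator: 0.00103222 + 0.00501801 = 0.00605024
Responsibility of Process A: 0.00103222 / 0.00605024 ≈ 0.171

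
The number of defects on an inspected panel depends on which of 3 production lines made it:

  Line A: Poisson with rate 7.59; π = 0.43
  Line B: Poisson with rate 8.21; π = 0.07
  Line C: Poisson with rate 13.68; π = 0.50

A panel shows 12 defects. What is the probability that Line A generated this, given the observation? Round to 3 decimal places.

0.231

The responsibility of component k is w_k f_k(x) divided by Σ_j w_j f_j(x).
Evaluate each component's likelihood at the observed value:
  f_A = e^(−7.59)·7.59^12/12! = 0.0385717
  f_B = e^(−8.21)·8.21^12/12! = 0.0532382
  f_C = e^(−13.68)·13.68^12/12! = 0.102695
Weight by the priors:
  w_A·f_A = 0.43 × 0.0385717 = 0.0165858
  w_B·f_B = 0.07 × 0.0532382 = 0.00372667
  w_C·f_C = 0.50 × 0.102695 = 0.0513473
Denominator: 0.0165858 + 0.00372667 + 0.0513473 = 0.0716598
P(Line A | 12 defects) = 0.0165858 / 0.0716598 ≈ 0.231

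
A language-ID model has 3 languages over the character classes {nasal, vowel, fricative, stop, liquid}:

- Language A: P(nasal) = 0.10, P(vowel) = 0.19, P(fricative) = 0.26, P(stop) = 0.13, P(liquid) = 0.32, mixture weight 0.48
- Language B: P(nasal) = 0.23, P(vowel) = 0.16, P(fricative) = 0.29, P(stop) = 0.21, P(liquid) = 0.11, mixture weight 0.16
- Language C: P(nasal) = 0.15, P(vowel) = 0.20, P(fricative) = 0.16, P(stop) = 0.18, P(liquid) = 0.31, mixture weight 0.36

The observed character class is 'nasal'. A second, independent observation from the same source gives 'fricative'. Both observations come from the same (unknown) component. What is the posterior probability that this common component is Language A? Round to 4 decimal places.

0.3926

P(component k | x) = π_k·f_k(x) / marginal(x), where marginal(x) = Σ_j π_j·f_j(x).
Since both observations come from the same component, the likelihood for component k is f_k(x₁)·f_k(x₂).
  f_A = [P(nasal | comp) = 0.10] × [0.26] = 0.026
  f_B = [P(nasal | comp) = 0.23] × [0.29] = 0.0667
  f_C = [P(nasal | comp) = 0.15] × [0.16] = 0.024
Multiply by the mixture weights:
  π_A·f_A = 0.48 × 0.026 = 0.01248
  π_B·f_B = 0.16 × 0.0667 = 0.010672
  π_C·f_C = 0.36 × 0.024 = 0.00864
Normaliser: 0.01248 + 0.010672 + 0.00864 = 0.031792
P(Language A | data) = 0.01248 / 0.031792 ≈ 0.3926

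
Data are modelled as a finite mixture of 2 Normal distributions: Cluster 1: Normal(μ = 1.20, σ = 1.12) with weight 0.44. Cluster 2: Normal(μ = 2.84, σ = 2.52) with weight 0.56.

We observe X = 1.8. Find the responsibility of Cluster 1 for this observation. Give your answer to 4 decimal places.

0.6251

Posterior ∝ prior × likelihood, so P(k | x) ∝ π_k f_k(x); normalise over all components.
Normal densities:
  f_1 = (1/(1.12·√(2π)))·exp(−(1.8−1.20)²/(2·1.12²)) = 0.356198·exp(-0.14349) = 0.308584
  f_2 = (1/(2.52·√(2π)))·exp(−(1.8−2.84)²/(2·2.52²)) = 0.158310·exp(-0.08516) = 0.145387
Prior × likelihood for each component:
  π_1·f_1 = 0.44 × 0.308584 = 0.135777
  π_2·f_2 = 0.56 × 0.145387 = 0.0814166
Evidence: 0.135777 + 0.0814166 = 0.217193
Responsibility of Cluster 1: 0.135777 / 0.217193 ≈ 0.6251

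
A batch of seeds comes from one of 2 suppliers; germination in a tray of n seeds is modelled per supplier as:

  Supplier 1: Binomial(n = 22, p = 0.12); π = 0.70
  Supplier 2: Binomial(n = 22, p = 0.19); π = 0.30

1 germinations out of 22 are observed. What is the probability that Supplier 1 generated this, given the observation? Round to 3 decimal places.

Posterior ∝ prior × likelihood, so P(k | x) ∝ w_k f_k(x); normalise over all components.
Evaluate each component's likelihood at the observed value:
  L_1 = 0.180194
  L_2 = 0.0500451
Unnormalised posteriors:
  w_1·L_1 = 0.70 × 0.180194 = 0.126136
  w_2·L_2 = 0.30 × 0.0500451 = 0.0150135
Evidence: 0.126136 + 0.0150135 = 0.141149
P(Supplier 1 | data) ≈ 0.894

0.894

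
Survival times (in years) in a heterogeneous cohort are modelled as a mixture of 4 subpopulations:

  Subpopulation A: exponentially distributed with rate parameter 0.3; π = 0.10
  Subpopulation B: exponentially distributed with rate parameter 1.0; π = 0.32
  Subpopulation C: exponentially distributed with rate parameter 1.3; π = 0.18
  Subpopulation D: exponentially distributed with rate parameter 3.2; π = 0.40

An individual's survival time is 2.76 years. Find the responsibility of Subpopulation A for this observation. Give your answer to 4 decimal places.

0.3275

P(component k | x) = π_k·f_k(x) / marginal(x), where marginal(x) = Σ_j π_j·f_j(x).
Exponential densities:
  L_A = 0.3·e^(−0.3·2.76) = 0.3·e^(−0.8280) = 0.131077
  L_B = 1.0·e^(−1.0·2.76) = 1.0·e^(−2.7600) = 0.0632918
  L_C = 1.3·e^(−1.3·2.76) = 1.3·e^(−3.5880) = 0.0359497
  L_D = 3.2·e^(−3.2·2.76) = 3.2·e^(−8.8320) = 0.000467155
Unnormalised posteriors:
  π_A·L_A = 0.10 × 0.131077 = 0.0131077
  π_B·L_B = 0.32 × 0.0632918 = 0.0202534
  π_C·L_C = 0.18 × 0.0359497 = 0.00647094
  π_D·L_D = 0.40 × 0.000467155 = 0.000186862
Evidence: 0.0131077 + 0.0202534 + 0.00647094 + 0.000186862 = 0.0400188
Responsibility of Subpopulation A: 0.0131077 / 0.0400188 ≈ 0.3275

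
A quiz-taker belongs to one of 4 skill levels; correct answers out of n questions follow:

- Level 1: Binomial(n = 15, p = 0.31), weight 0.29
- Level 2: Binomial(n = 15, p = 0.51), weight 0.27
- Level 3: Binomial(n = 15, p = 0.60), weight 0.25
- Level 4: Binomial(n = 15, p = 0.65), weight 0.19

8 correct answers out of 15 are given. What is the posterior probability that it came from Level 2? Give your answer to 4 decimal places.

0.3991

By Bayes' theorem, P(k | x) = π_k f_k(x) / Σ_j π_j f_j(x).
Binomial probabilities:
  p_1 = C(15,8)·0.31^8·0.69^7 = 6435·8.52891e-05·0.0744635 = 0.0408682
  p_2 = C(15,8)·0.51^8·0.49^7 = 6435·0.00457679·0.00678223 = 0.199748
  p_3 = C(15,8)·0.60^8·0.40^7 = 6435·0.0167962·0.0016384 = 0.177084
  p_4 = C(15,8)·0.65^8·0.35^7 = 6435·0.0318645·0.000643393 = 0.131926
Weight by the priors:
  π_1·p_1 = 0.29 × 0.0408682 = 0.0118518
  π_2·p_2 = 0.27 × 0.199748 = 0.053932
  π_3·p_3 = 0.25 × 0.177084 = 0.0442709
  π_4·p_4 = 0.19 × 0.131926 = 0.025066
Evidence: 0.0118518 + 0.053932 + 0.0442709 + 0.025066 = 0.135121
So the posterior for Level 2 is 0.053932 / 0.135121 ≈ 0.3991.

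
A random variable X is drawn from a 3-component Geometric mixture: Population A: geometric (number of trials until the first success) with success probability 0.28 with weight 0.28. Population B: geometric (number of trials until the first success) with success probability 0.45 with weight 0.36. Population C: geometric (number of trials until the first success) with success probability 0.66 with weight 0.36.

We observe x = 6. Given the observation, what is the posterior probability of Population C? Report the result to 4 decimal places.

0.0442

Apply Bayes' rule: the posterior for each component is proportional to its prior times its likelihood at x.
Component likelihoods at x = 6:
  p_A = 0.0541777
  p_B = 0.0226478
  p_C = 0.00299874
Prior × likelihood for each component:
  P(Z=A)·p_A = 0.28 × 0.0541777 = 0.0151698
  P(Z=B)·p_B = 0.36 × 0.0226478 = 0.00815321
  P(Z=C)·p_C = 0.36 × 0.00299874 = 0.00107955
Marginal: 0.0151698 + 0.00815321 + 0.00107955 = 0.0244025
P(Population C | the observation) = 0.00107955 / 0.0244025 ≈ 0.0442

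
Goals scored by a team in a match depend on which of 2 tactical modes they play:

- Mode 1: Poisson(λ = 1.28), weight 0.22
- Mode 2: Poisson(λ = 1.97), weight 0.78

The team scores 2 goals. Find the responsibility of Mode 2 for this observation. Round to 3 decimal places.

0.808

P(component k | x) = w_k·f_k(x) / marginal(x), where marginal(x) = Σ_j w_j·f_j(x).
Poisson probabilities:
  L_1 = 0.227768
  L_2 = 0.270609
Prior × likelihood for each component:
  w_1·L_1 = 0.22 × 0.227768 = 0.050109
  w_2·L_2 = 0.78 × 0.270609 = 0.211075
Marginal: 0.050109 + 0.211075 = 0.261184
Responsibility of Mode 2: 0.211075 / 0.261184 ≈ 0.808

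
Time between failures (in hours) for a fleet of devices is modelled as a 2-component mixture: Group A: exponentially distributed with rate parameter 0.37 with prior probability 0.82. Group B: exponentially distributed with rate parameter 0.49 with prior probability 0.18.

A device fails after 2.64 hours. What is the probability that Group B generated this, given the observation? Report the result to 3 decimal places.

0.175

By Bayes' theorem, P(k | x) = π_k f_k(x) / Σ_j π_j f_j(x).
Evaluate each component's likelihood at the observed value:
  f_A = 0.37·e^(−0.37·2.64) = 0.37·e^(−0.9768) = 0.13931
  f_B = 0.49·e^(−0.49·2.64) = 0.49·e^(−1.2936) = 0.134398
Prior × likelihood for each component:
  π_A·f_A = 0.82 × 0.13931 = 0.114234
  π_B·f_B = 0.18 × 0.134398 = 0.0241916
Denominator: 0.114234 + 0.0241916 = 0.138426
Responsibility of Group B: 0.0241916 / 0.138426 ≈ 0.175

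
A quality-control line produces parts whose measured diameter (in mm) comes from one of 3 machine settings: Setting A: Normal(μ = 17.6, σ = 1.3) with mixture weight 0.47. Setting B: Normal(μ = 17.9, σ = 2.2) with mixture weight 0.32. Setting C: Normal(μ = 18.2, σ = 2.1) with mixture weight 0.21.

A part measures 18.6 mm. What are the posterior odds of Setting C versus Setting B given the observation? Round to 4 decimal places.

0.7102

Since P(k|x) ∝ π_k f_k(x), the posterior odds are π_i f_i(x) / (π_j f_j(x)).
Normal densities:
  f_A = (1/(1.3·√(2π)))·exp(−(18.6−17.6)²/(2·1.3²)) = 0.306879·exp(-0.29586) = 0.228285
  f_B = (1/(2.2·√(2π)))·exp(−(18.6−17.9)²/(2·2.2²)) = 0.181337·exp(-0.05062) = 0.172387
  f_C = (1/(2.1·√(2π)))·exp(−(18.6−18.2)²/(2·2.1²)) = 0.189973·exp(-0.01814) = 0.186557
0.039177 / 0.0551637 ≈ 0.7102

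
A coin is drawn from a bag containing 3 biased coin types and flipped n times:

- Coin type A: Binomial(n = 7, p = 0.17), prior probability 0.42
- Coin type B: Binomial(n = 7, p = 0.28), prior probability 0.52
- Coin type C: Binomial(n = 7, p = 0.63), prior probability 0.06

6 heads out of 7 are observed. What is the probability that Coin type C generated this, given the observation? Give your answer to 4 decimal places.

Posterior ∝ prior × likelihood, so P(k | x) ∝ π_k f_k(x); normalise over all components.
Component likelihoods at x = 6 heads out of 7:
  p_A = 0.000140239
  p_B = 0.00242873
  p_C = 0.161936
Prior × likelihood for each component:
  π_A·p_A = 0.42 × 0.000140239 = 5.89005e-05
  π_B·p_B = 0.52 × 0.00242873 = 0.00126294
  π_C·p_C = 0.06 × 0.161936 = 0.00971615
Evidence: 5.89005e-05 + 0.00126294 + 0.00971615 = 0.011038
Responsibility of Coin type C: 0.00971615 / 0.011038 ≈ 0.8802

0.8802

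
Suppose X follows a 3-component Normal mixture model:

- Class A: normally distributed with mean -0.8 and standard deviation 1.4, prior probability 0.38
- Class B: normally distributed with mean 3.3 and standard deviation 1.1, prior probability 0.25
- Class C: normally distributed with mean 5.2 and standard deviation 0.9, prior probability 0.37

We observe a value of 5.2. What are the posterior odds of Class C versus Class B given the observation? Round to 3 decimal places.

8.040

Posterior odds = (w_i f_i(x)) / (w_j f_j(x)); the normalising sum cancels.
Normal densities:
  p_A = 2.9266e-05
  p_B = 0.0815952
  p_C = 0.443269
0.16401 / 0.0203988 ≈ 8.040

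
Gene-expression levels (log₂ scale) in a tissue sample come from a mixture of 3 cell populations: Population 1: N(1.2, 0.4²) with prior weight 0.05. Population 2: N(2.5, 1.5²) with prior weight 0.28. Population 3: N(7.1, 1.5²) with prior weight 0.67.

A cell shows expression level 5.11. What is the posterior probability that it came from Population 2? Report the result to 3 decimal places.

P(component k | x) = P(Z=k)·f_k(x) / marginal(x), where marginal(x) = Σ_j P(Z=j)·f_j(x).
Component likelihoods at x = 5.11:
  f_1 = 1.77949e-21
  f_2 = 0.0585307
  f_3 = 0.110314
Weight by the priors:
  P(Z=1)·f_1 = 0.05 × 1.77949e-21 = 8.89745e-23
  P(Z=2)·f_2 = 0.28 × 0.0585307 = 0.0163886
  P(Z=3)·f_3 = 0.67 × 0.110314 = 0.0739103
Marginal: 8.89745e-23 + 0.0163886 + 0.0739103 = 0.0902989
P(Population 2 | the observation) ≈ 0.181

0.181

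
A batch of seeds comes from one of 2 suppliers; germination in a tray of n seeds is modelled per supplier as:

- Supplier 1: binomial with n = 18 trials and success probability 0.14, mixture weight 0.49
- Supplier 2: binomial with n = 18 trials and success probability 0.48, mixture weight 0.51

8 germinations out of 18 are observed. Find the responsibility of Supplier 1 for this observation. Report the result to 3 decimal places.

P(component k | x) = π_k·f_k(x) / marginal(x), where marginal(x) = Σ_j π_j·f_j(x).
Component likelihoods at x = 8 germinations out of 18:
  f_1 = C(18,8)·0.14^8·0.86^10 = 43758·1.47579e-07·0.221302 = 0.00142911
  f_2 = C(18,8)·0.48^8·0.52^10 = 43758·0.00281793·0.00144555 = 0.178246
Prior × likelihood for each component:
  π_1·f_1 = 0.49 × 0.00142911 = 0.000700265
  π_2·f_2 = 0.51 × 0.178246 = 0.0909057
Normaliser: 0.000700265 + 0.0909057 = 0.0916059
Responsibility of Supplier 1: 0.000700265 / 0.0916059 ≈ 0.008

0.008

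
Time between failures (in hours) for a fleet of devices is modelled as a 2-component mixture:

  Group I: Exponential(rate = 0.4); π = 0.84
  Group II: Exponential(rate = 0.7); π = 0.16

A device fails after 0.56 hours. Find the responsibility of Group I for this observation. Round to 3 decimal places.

By Bayes' theorem, P(k | x) = π_k f_k(x) / Σ_j π_j f_j(x).
Component likelihoods at x = 0.56 hours:
  L_I = 0.4·e^(−0.4·0.56) = 0.4·e^(−0.2240) = 0.319726
  L_II = 0.7·e^(−0.7·0.56) = 0.7·e^(−0.3920) = 0.472993
Prior × likelihood for each component:
  π_I·L_I = 0.84 × 0.319726 = 0.26857
  π_II·L_II = 0.16 × 0.472993 = 0.0756789
Sum: 0.26857 + 0.0756789 = 0.344249
P(Group I | x) ≈ 0.780

0.780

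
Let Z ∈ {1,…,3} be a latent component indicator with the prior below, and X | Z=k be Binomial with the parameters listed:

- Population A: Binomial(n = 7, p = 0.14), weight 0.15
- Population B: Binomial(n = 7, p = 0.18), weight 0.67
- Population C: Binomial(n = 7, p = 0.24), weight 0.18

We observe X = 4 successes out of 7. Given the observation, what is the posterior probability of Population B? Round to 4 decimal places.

P(component k | x) = π_k·f_k(x) / marginal(x), where marginal(x) = Σ_j π_j·f_j(x).
Component likelihoods at x = 4 successes out of 7:
  f_A = 0.00855215
  f_B = 0.0202581
  f_C = 0.0509746
Prior × likelihood for each component:
  π_A·f_A = 0.15 × 0.00855215 = 0.00128282
  π_B·f_B = 0.67 × 0.0202581 = 0.013573
  π_C·f_C = 0.18 × 0.0509746 = 0.00917543
Denominator: 0.00128282 + 0.013573 + 0.00917543 = 0.0240312
P(Population B | 4 successes out of 7) = 0.013573 / 0.0240312 ≈ 0.5648

0.5648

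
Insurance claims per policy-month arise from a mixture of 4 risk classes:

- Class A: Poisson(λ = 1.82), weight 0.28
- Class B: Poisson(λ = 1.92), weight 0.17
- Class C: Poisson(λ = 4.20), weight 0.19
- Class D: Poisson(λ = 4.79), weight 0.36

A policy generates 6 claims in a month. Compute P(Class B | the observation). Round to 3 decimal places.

0.023

Apply Bayes' rule: the posterior for each component is proportional to its prior times its likelihood at x.
Poisson probabilities:
  L_A = 0.00817862
  L_B = 0.0102007
  L_C = 0.114321
  L_D = 0.139447
Unnormalised posteriors:
  w_A·L_A = 0.28 × 0.00817862 = 0.00229001
  w_B·L_B = 0.17 × 0.0102007 = 0.00173412
  w_C·L_C = 0.19 × 0.114321 = 0.021721
  w_D·L_D = 0.36 × 0.139447 = 0.050201
Marginal: 0.00229001 + 0.00173412 + 0.021721 + 0.050201 = 0.0759462
P(Class B | x) ≈ 0.023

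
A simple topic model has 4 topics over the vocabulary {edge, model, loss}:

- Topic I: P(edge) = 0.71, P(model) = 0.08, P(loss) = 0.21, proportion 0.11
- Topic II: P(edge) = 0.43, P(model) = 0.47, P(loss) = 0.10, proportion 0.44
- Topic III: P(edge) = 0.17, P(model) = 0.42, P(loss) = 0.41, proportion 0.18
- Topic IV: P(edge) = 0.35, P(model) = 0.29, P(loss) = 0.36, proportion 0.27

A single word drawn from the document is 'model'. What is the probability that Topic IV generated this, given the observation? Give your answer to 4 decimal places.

0.2119

Apply Bayes' rule: the posterior for each component is proportional to its prior times its likelihood at x.
Categorical probabilities:
  f_I = 0.08
  f_II = 0.47
  f_III = 0.42
  f_IV = 0.29
Prior × likelihood for each component:
  π_I·f_I = 0.11 × 0.08 = 0.0088
  π_II·f_II = 0.44 × 0.47 = 0.2068
  π_III·f_III = 0.18 × 0.42 = 0.0756
  π_IV·f_IV = 0.27 × 0.29 = 0.0783
Denominator: 0.0088 + 0.2068 + 0.0756 + 0.0783 = 0.3695
Responsibility of Topic IV: 0.0783 / 0.3695 ≈ 0.2119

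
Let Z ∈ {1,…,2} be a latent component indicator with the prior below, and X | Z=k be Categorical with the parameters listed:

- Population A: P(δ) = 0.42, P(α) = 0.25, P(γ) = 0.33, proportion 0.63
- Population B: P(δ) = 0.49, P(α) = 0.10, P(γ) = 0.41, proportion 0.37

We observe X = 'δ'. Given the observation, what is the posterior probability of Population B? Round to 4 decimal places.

The responsibility of component k is P(Z=k) f_k(x) divided by Σ_j P(Z=j) f_j(x).
Categorical probabilities:
  f_A = P(δ | comp) = 0.42
  f_B = P(δ | comp) = 0.49
Weight by the priors:
  P(Z=A)·f_A = 0.63 × 0.42 = 0.2646
  P(Z=B)·f_B = 0.37 × 0.49 = 0.1813
Evidence: 0.2646 + 0.1813 = 0.4459
P(Population B | the observation) = 0.1813 / 0.4459 ≈ 0.4066

0.4066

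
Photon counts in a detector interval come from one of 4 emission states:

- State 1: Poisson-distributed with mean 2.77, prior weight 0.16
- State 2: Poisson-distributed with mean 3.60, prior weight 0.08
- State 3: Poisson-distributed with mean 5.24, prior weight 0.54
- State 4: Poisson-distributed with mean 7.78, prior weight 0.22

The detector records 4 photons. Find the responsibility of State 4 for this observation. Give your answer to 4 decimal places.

0.0976

The responsibility of component k is π_k f_k(x) divided by Σ_j π_j f_j(x).
Evaluate each component's likelihood at the observed value:
  p_1 = 0.153714
  p_2 = 0.191222
  p_3 = 0.166499
  p_4 = 0.0638111
Prior × likelihood for each component:
  π_1·p_1 = 0.16 × 0.153714 = 0.0245942
  π_2·p_2 = 0.08 × 0.191222 = 0.0152978
  π_3·p_3 = 0.54 × 0.166499 = 0.0899093
  π_4·p_4 = 0.22 × 0.0638111 = 0.0140384
Denominator: 0.0245942 + 0.0152978 + 0.0899093 + 0.0140384 = 0.14384
P(State 4 | the observation) ≈ 0.0976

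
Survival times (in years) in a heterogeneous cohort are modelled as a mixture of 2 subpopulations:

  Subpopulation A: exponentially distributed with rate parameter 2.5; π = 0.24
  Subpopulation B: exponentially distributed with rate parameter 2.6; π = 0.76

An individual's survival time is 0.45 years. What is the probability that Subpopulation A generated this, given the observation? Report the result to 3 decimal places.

Posterior ∝ prior × likelihood, so P(k | x) ∝ π_k f_k(x); normalise over all components.
Component likelihoods at x = 0.45 years:
  f_A = 2.5·e^(−2.5·0.45) = 2.5·e^(−1.1250) = 0.811631
  f_B = 2.6·e^(−2.6·0.45) = 2.6·e^(−1.1700) = 0.806954
Prior × likelihood for each component:
  π_A·f_A = 0.24 × 0.811631 = 0.194791
  π_B·f_B = 0.76 × 0.806954 = 0.613285
Denominator: 0.194791 + 0.613285 = 0.808077
P(Subpopulation A | 0.45 years) ≈ 0.241

0.241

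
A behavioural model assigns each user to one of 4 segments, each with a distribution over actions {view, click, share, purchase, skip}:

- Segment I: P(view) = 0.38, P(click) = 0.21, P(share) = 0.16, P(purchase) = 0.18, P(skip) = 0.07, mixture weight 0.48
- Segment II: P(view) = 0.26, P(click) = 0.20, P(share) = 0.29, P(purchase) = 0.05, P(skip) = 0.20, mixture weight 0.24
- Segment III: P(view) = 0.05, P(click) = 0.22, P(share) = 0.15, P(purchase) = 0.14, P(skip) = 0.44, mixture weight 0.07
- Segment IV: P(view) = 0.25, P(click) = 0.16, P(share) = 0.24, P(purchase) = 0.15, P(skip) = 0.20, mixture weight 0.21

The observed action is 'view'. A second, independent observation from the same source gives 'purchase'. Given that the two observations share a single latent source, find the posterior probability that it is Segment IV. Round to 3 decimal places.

Posterior ∝ prior × likelihood, so P(k | x) ∝ w_k f_k(x); normalise over all components.
Since both observations come from the same component, the likelihood for component k is f_k(x₁)·f_k(x₂).
  f_I = [0.38] × [0.18] = 0.0684
  f_II = [0.26] × [0.05] = 0.013
  f_III = [0.05] × [0.14] = 0.007
  f_IV = [0.25] × [0.15] = 0.0375
Prior × likelihood for each component:
  w_I·f_I = 0.48 × 0.0684 = 0.032832
  w_II·f_II = 0.24 × 0.013 = 0.00312
  w_III·f_III = 0.07 × 0.007 = 0.00049
  w_IV·f_IV = 0.21 × 0.0375 = 0.007875
Sum: 0.032832 + 0.00312 + 0.00049 + 0.007875 = 0.044317
P(Segment IV | x₁, x₂) ≈ 0.178

0.178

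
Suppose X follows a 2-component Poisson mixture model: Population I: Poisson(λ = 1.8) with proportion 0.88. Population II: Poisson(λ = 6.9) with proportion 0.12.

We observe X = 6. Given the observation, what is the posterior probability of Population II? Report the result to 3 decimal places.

Apply Bayes' rule: the posterior for each component is proportional to its prior times its likelihood at x.
Component likelihoods at x = 6:
  p_I = e^(−1.8)·1.8^6/6! = 0.00780859
  p_II = e^(−6.9)·6.9^6/6! = 0.151053
Unnormalised posteriors:
  π_I·p_I = 0.88 × 0.00780859 = 0.00687156
  π_II·p_II = 0.12 × 0.151053 = 0.0181264
Sum: 0.00687156 + 0.0181264 = 0.0249979
P(Population II | data) ≈ 0.725

0.725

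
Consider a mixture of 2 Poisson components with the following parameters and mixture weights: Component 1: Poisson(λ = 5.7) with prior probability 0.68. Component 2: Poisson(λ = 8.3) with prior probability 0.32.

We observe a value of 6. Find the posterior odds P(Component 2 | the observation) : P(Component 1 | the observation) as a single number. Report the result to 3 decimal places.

Posterior odds = (P(Z=i) f_i(x)) / (P(Z=j) f_j(x)); the normalising sum cancels.
Poisson probabilities:
  L_1 = e^(−5.7)·5.7^6/6! = 0.159382
  L_2 = e^(−8.3)·8.3^6/6! = 0.112847
Posterior odds = (P(Z=2)·L_2) / (P(Z=1)·L_1) = (0.32·0.112847) / (0.68·0.159382) = 0.0361112 / 0.108379 ≈ 0.333

0.333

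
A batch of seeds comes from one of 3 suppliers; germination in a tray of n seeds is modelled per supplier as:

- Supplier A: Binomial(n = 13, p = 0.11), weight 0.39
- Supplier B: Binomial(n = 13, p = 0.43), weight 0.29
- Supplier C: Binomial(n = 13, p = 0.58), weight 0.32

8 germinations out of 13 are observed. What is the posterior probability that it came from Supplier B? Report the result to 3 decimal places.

0.276

The responsibility of component k is w_k f_k(x) divided by Σ_j w_j f_j(x).
Evaluate each component's likelihood at the observed value:
  L_A = 1.54053e-05
  L_B = 0.0905108
  L_C = 0.215402
Unnormalised posteriors:
  w_A·L_A = 0.39 × 1.54053e-05 = 6.00807e-06
  w_B·L_B = 0.29 × 0.0905108 = 0.0262481
  w_C·L_C = 0.32 × 0.215402 = 0.0689285
Sum: 6.00807e-06 + 0.0262481 + 0.0689285 = 0.0951827
So the posterior for Supplier B is 0.0262481 / 0.0951827 ≈ 0.276.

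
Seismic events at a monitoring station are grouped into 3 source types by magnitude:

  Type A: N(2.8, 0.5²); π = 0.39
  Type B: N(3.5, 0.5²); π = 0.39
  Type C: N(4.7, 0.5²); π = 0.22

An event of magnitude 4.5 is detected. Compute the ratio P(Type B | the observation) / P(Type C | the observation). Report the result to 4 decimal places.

The posterior odds equal the prior odds times the likelihood ratio: (P(Z=i)/P(Z=j))·(f_i(x)/f_j(x)).
Normal densities:
  p_A = 0.00246444
  p_B = 0.107982
  p_C = 0.73654
0.042113 / 0.162039 ≈ 0.2599

0.2599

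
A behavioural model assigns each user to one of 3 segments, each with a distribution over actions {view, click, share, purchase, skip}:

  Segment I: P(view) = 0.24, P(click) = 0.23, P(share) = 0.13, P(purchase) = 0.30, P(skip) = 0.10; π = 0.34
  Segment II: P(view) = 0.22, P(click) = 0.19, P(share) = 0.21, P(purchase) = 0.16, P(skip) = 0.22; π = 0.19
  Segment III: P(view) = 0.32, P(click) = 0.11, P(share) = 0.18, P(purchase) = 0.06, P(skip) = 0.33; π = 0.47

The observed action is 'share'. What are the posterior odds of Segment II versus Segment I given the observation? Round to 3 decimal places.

Since P(k|x) ∝ π_k f_k(x), the posterior odds are π_i f_i(x) / (π_j f_j(x)).
Categorical probabilities:
  f_I = P(share | comp) = 0.13
  f_II = P(share | comp) = 0.21
  f_III = P(share | comp) = 0.18
Odds = (0.19/0.34) × (0.21/0.13) = 0.558824 × 1.61538 ≈ 0.903

0.903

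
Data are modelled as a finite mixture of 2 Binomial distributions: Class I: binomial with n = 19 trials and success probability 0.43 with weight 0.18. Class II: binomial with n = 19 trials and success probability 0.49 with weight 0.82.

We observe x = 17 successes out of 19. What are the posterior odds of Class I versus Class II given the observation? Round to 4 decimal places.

Only the two components matter; the odds are (π_i f_i(x)) / (π_j f_j(x)).
Binomial probabilities:
  L_I = C(19,17)·0.43^17·0.57^2 = 171·5.8744e-07·0.3249 = 3.2637e-05
  L_II = C(19,17)·0.49^17·0.51^2 = 171·5.4117e-06·0.2601 = 0.000240697
5.87465e-06 / 0.000197371 ≈ 0.0298

0.0298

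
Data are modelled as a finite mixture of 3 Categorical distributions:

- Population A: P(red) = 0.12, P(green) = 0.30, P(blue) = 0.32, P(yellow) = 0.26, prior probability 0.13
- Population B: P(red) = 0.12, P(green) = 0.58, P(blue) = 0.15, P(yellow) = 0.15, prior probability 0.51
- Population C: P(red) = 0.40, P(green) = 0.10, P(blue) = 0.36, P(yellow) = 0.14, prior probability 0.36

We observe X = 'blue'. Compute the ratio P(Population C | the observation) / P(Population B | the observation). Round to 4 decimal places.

1.6941

Only the two components matter; the odds are (w_i f_i(x)) / (w_j f_j(x)).
Categorical probabilities:
  p_A = P(blue | comp) = 0.32
  p_B = P(blue | comp) = 0.15
  p_C = P(blue | comp) = 0.36
0.1296 / 0.0765 ≈ 1.6941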